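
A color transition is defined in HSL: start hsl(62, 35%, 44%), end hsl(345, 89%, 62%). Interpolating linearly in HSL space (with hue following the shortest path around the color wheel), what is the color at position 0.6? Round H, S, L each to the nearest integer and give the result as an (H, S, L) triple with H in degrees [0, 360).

Hue: 345 − 62 = 283°, but |283| > 180 so the shorter arc goes the other way: Δh = 283 − 360 = -77°.
H = 62 + 0.6 × (-77) = 15.8 → 16°
S = 35 + 0.6 × (89 − 35) = 67.4 → 67%
L = 44 + 0.6 × (62 − 44) = 54.8 → 55%

(16, 67, 55)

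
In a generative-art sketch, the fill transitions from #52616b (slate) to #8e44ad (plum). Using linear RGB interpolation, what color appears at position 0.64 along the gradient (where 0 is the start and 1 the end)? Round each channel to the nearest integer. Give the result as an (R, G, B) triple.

#52616b → (82, 97, 107); #8e44ad → (142, 68, 173).
R = 82 + 0.64 × (142 − 82) = 82 + 0.64 × 60 = 120.4 → 120
G = 97 + 0.64 × (68 − 97) = 97 + 0.64 × -29 = 78.44 → 78
B = 107 + 0.64 × (173 − 107) = 107 + 0.64 × 66 = 149.24 → 149

(120, 78, 149)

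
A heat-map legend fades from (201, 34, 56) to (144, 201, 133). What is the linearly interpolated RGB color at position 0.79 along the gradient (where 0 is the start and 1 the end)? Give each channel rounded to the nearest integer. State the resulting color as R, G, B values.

R = 201 + 0.79 × (144 − 201) = 201 + 0.79 × -57 = 155.97 → 156
G = 34 + 0.79 × (201 − 34) = 34 + 0.79 × 167 = 165.93 → 166
B = 56 + 0.79 × (133 − 56) = 56 + 0.79 × 77 = 116.83 → 117

(156, 166, 117)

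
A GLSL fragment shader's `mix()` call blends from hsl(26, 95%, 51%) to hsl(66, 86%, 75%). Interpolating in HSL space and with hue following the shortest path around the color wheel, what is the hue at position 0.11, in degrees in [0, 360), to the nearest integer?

30

Hue arc: Δh = 66 − 26 = 40° (|Δh| ≤ 180, already the shorter path).
H = 26 + 0.11 × (40) = 30.4 → 30°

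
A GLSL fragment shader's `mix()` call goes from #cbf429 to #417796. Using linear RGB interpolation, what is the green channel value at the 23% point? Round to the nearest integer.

215

G₁ = 244 (from #cbf429), G₂ = 119 (from #417796).
G = 244 + 0.23 × (119 − 244) = 215.25 → 215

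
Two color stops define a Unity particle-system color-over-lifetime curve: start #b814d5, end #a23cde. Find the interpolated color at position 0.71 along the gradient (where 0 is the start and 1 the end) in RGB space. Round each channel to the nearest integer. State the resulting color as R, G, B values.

(168, 48, 219)

#b814d5 → (184, 20, 213); #a23cde → (162, 60, 222).
R = 184 + 0.71 × (162 − 184) = 184 + 0.71 × -22 = 168.38 → 168
G = 20 + 0.71 × (60 − 20) = 20 + 0.71 × 40 = 48.4 → 48
B = 213 + 0.71 × (222 − 213) = 213 + 0.71 × 9 = 219.39 → 219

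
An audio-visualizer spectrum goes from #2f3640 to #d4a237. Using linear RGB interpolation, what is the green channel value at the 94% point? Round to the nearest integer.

156

G₁ = 54 (from #2f3640), G₂ = 162 (from #d4a237).
G = 54 + 0.94 × (162 − 54) = 155.52 → 156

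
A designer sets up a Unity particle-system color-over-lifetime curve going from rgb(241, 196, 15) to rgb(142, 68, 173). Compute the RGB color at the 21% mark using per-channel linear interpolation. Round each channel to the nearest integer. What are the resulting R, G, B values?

(220, 169, 48)

21% corresponds to t = 0.21.
R = 241 + 0.21 × (142 − 241) = 241 + 0.21 × -99 = 220.21 → 220
G = 196 + 0.21 × (68 − 196) = 196 + 0.21 × -128 = 169.12 → 169
B = 15 + 0.21 × (173 − 15) = 15 + 0.21 × 158 = 48.18 → 48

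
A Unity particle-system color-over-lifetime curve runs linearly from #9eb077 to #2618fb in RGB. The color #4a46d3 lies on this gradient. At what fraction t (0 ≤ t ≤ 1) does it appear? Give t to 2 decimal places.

Invert the lerp on the G channel (largest span, 152): t = (70 − 176) / (24 − 176) = -106/-152 = 0.69737.
Check on R: (74 − 158)/(38 − 158) = 0.7 ✓

0.70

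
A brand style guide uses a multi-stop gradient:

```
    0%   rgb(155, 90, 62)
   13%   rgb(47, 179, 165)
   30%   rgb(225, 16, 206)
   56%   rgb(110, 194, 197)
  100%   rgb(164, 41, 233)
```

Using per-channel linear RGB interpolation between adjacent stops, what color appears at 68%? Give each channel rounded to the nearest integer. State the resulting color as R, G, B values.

(125, 152, 207)

68% lies between the 56% and 100% stops, so the local fraction is t = (68 − 56)/(100 − 56) = 12/44 ≈ 0.2727.
R = 110 + 0.2727 × (164 − 110) = 124.726 → 125
G = 194 + 0.2727 × (41 − 194) = 152.277 → 152
B = 197 + 0.2727 × (233 − 197) = 206.817 → 207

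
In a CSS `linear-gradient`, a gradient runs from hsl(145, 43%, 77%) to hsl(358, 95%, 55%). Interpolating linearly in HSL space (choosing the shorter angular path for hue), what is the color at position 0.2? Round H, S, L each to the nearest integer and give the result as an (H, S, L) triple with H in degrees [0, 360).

(116, 53, 73)

Hue: 358 − 145 = 213°, but |213| > 180 so the shorter arc goes the other way: Δh = 213 − 360 = -147°.
H = 145 + 0.2 × (-147) = 115.6 → 116°
S = 43 + 0.2 × (95 − 43) = 53.4 → 53%
L = 77 + 0.2 × (55 − 77) = 72.6 → 73%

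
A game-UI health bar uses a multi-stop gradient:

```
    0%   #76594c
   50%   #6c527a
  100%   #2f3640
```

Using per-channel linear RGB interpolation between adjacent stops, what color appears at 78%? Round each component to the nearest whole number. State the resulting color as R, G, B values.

78% lies between the 50% and 100% stops, so the local fraction is t = (78 − 50)/(100 − 50) = 28/50 ≈ 0.56.
#6c527a → (108, 82, 122); #2f3640 → (47, 54, 64).
R = 108 + 0.56 × (47 − 108) = 73.84 → 74
G = 82 + 0.56 × (54 − 82) = 66.32 → 66
B = 122 + 0.56 × (64 − 122) = 89.52 → 90

(74, 66, 90)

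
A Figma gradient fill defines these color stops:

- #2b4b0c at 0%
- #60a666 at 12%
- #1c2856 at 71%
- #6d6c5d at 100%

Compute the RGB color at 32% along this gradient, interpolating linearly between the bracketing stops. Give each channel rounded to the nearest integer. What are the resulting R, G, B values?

32% lies between the 12% and 71% stops, so the local fraction is t = (32 − 12)/(71 − 12) = 20/59 ≈ 0.339.
#60a666 → (96, 166, 102); #1c2856 → (28, 40, 86).
R = 96 + 0.339 × (28 − 96) = 72.948 → 73
G = 166 + 0.339 × (40 − 166) = 123.286 → 123
B = 102 + 0.339 × (86 − 102) = 96.576 → 97

(73, 123, 97)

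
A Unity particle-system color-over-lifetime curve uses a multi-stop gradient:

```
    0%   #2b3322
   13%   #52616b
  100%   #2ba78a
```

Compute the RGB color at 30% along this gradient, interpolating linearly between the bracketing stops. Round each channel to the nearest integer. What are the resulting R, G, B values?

30% lies between the 13% and 100% stops, so the local fraction is t = (30 − 13)/(100 − 13) = 17/87 ≈ 0.1954.
#52616b → (82, 97, 107); #2ba78a → (43, 167, 138).
R = 82 + 0.1954 × (43 − 82) = 74.379 → 74
G = 97 + 0.1954 × (167 − 97) = 110.678 → 111
B = 107 + 0.1954 × (138 − 107) = 113.057 → 113

(74, 111, 113)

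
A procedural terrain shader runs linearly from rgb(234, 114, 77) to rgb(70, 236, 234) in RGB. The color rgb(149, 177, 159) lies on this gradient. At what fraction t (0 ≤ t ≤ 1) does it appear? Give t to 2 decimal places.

Invert the lerp on the R channel (largest span, 164): t = (149 − 234) / (70 − 234) = -85/-164 = 0.51829.
Check on G: (177 − 114)/(236 − 114) = 0.5164 ✓

0.52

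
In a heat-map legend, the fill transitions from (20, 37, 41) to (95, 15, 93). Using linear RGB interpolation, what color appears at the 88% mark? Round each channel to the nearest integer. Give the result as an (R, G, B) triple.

(86, 18, 87)

88% corresponds to t = 0.88.
R = 20 + 0.88 × (95 − 20) = 20 + 0.88 × 75 = 86 → 86
G = 37 + 0.88 × (15 − 37) = 37 + 0.88 × -22 = 17.64 → 18
B = 41 + 0.88 × (93 − 41) = 41 + 0.88 × 52 = 86.76 → 87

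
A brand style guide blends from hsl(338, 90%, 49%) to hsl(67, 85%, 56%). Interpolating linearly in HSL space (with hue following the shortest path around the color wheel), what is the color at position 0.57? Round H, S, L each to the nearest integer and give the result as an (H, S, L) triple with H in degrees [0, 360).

(29, 87, 53)

Hue: 67 − 338 = -271°, but |-271| > 180 so the shorter arc goes the other way: Δh = -271 + 360 = 89°.
H = 338 + 0.57 × (89) = 388.73 → 389 → 389 mod 360 = 29°
S = 90 + 0.57 × (85 − 90) = 87.15 → 87%
L = 49 + 0.57 × (56 − 49) = 52.99 → 53%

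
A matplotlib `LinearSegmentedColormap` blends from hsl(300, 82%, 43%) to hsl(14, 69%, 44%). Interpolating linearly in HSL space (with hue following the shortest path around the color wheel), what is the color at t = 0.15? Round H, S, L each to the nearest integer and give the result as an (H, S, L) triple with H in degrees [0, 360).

(311, 80, 43)

Hue: 14 − 300 = -286°, but |-286| > 180 so the shorter arc goes the other way: Δh = -286 + 360 = 74°.
H = 300 + 0.15 × (74) = 311.1 → 311°
S = 82 + 0.15 × (69 − 82) = 80.05 → 80%
L = 43 + 0.15 × (44 − 43) = 43.15 → 43%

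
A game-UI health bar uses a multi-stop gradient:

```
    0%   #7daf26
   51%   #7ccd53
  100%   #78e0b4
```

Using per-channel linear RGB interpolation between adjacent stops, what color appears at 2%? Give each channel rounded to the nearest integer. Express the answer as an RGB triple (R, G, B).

2% lies between the 0% and 51% stops, so the local fraction is t = (2 − 0)/(51 − 0) = 2/51 ≈ 0.0392.
#7daf26 → (125, 175, 38); #7ccd53 → (124, 205, 83).
R = 125 + 0.0392 × (124 − 125) = 124.961 → 125
G = 175 + 0.0392 × (205 − 175) = 176.176 → 176
B = 38 + 0.0392 × (83 − 38) = 39.764 → 40

(125, 176, 40)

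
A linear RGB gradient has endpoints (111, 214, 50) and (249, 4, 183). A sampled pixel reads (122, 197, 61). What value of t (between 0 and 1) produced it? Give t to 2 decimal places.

Invert the lerp on the G channel (largest span, 210): t = (197 − 214) / (4 − 214) = -17/-210 = 0.080952.
Check on R: (122 − 111)/(249 − 111) = 0.07971 ✓

0.08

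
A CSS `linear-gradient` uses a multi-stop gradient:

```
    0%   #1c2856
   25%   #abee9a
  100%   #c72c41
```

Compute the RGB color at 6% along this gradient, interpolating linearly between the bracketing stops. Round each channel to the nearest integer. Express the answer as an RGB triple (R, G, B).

(62, 88, 102)

6% lies between the 0% and 25% stops, so the local fraction is t = (6 − 0)/(25 − 0) = 6/25 ≈ 0.24.
#1c2856 → (28, 40, 86); #abee9a → (171, 238, 154).
R = 28 + 0.24 × (171 − 28) = 62.32 → 62
G = 40 + 0.24 × (238 − 40) = 87.52 → 88
B = 86 + 0.24 × (154 − 86) = 102.32 → 102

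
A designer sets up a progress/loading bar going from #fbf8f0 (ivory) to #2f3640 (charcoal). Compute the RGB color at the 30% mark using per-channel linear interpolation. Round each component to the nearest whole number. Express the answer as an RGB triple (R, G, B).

(190, 190, 187)

#fbf8f0 → (251, 248, 240); #2f3640 → (47, 54, 64).
30% corresponds to t = 0.3.
R = 251 + 0.3 × (47 − 251) = 251 + 0.3 × -204 = 189.8 → 190
G = 248 + 0.3 × (54 − 248) = 248 + 0.3 × -194 = 189.8 → 190
B = 240 + 0.3 × (64 − 240) = 240 + 0.3 × -176 = 187.2 → 187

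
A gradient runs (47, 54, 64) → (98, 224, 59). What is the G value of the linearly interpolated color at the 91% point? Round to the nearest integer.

209

G = 54 + 0.91 × (224 − 54) = 208.7 → 209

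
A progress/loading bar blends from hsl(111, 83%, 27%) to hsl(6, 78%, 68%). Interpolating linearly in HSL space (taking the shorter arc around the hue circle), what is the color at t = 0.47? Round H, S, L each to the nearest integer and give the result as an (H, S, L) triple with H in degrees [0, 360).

Hue arc: Δh = 6 − 111 = -105° (|Δh| ≤ 180, already the shorter path).
H = 111 + 0.47 × (-105) = 61.65 → 62°
S = 83 + 0.47 × (78 − 83) = 80.65 → 81%
L = 27 + 0.47 × (68 − 27) = 46.27 → 46%

(62, 81, 46)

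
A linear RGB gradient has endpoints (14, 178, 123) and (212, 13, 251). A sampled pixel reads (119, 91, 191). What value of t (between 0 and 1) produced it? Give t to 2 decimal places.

0.53

Invert the lerp on the R channel (largest span, 198): t = (119 − 14) / (212 − 14) = 105/198 = 0.5303.
Check on G: (91 − 178)/(13 − 178) = 0.5273 ✓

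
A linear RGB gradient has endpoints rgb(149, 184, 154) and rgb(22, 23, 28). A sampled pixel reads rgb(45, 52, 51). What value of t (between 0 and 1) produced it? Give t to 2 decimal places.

Invert the lerp on the G channel (largest span, 161): t = (52 − 184) / (23 − 184) = -132/-161 = 0.81988.
Check on R: (45 − 149)/(22 − 149) = 0.8189 ✓

0.82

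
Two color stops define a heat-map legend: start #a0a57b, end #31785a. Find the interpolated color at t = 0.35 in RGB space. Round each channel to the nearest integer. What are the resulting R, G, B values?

#a0a57b → (160, 165, 123); #31785a → (49, 120, 90).
R = 160 + 0.35 × (49 − 160) = 160 + 0.35 × -111 = 121.15 → 121
G = 165 + 0.35 × (120 − 165) = 165 + 0.35 × -45 = 149.25 → 149
B = 123 + 0.35 × (90 − 123) = 123 + 0.35 × -33 = 111.45 → 111

(121, 149, 111)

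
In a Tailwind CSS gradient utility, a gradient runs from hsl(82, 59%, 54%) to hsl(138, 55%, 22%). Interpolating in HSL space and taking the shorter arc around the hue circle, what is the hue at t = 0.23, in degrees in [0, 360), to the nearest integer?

Hue arc: Δh = 138 − 82 = 56° (|Δh| ≤ 180, already the shorter path).
H = 82 + 0.23 × (56) = 94.88 → 95°

95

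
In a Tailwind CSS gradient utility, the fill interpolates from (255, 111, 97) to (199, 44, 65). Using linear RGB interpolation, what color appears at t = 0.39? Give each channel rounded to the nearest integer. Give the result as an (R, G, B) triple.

R = 255 + 0.39 × (199 − 255) = 255 + 0.39 × -56 = 233.16 → 233
G = 111 + 0.39 × (44 − 111) = 111 + 0.39 × -67 = 84.87 → 85
B = 97 + 0.39 × (65 − 97) = 97 + 0.39 × -32 = 84.52 → 85

(233, 85, 85)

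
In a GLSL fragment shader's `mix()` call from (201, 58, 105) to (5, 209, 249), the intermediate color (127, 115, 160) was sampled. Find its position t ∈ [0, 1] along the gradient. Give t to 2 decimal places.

Invert the lerp on the R channel (largest span, 196): t = (127 − 201) / (5 − 201) = -74/-196 = 0.37755.
Check on G: (115 − 58)/(209 − 58) = 0.3775 ✓

0.38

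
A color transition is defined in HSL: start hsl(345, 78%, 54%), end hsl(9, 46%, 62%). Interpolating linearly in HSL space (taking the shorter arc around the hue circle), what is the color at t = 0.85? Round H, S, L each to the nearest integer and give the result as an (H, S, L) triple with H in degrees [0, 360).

(5, 51, 61)

Hue: 9 − 345 = -336°, but |-336| > 180 so the shorter arc goes the other way: Δh = -336 + 360 = 24°.
H = 345 + 0.85 × (24) = 365.4 → 365 → 365 mod 360 = 5°
S = 78 + 0.85 × (46 − 78) = 50.8 → 51%
L = 54 + 0.85 × (62 − 54) = 60.8 → 61%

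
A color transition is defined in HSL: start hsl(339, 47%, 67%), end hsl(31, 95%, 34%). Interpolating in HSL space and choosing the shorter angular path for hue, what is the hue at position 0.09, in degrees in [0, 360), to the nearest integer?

344

Hue: 31 − 339 = -308°, but |-308| > 180 so the shorter arc goes the other way: Δh = -308 + 360 = 52°.
H = 339 + 0.09 × (52) = 343.68 → 344°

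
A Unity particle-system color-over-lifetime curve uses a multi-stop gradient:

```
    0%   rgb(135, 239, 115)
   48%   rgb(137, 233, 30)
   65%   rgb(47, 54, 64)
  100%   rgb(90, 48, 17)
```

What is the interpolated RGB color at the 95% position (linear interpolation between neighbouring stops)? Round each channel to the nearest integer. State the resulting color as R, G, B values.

95% lies between the 65% and 100% stops, so the local fraction is t = (95 − 65)/(100 − 65) = 30/35 ≈ 0.8571.
R = 47 + 0.8571 × (90 − 47) = 83.855 → 84
G = 54 + 0.8571 × (48 − 54) = 48.857 → 49
B = 64 + 0.8571 × (17 − 64) = 23.716 → 24

(84, 49, 24)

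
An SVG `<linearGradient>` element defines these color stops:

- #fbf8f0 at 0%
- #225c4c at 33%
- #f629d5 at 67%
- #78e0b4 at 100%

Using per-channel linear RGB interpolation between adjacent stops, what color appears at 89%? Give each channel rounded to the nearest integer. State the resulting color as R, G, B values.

(162, 163, 191)

89% lies between the 67% and 100% stops, so the local fraction is t = (89 − 67)/(100 − 67) = 22/33 ≈ 0.6667.
#f629d5 → (246, 41, 213); #78e0b4 → (120, 224, 180).
R = 246 + 0.6667 × (120 − 246) = 161.996 → 162
G = 41 + 0.6667 × (224 − 41) = 163.006 → 163
B = 213 + 0.6667 × (180 − 213) = 190.999 → 191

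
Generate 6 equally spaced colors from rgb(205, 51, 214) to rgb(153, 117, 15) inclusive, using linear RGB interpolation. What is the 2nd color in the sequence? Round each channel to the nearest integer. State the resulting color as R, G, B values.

With 6 swatches and endpoints inclusive, swatch 2 sits at t = (2 − 1)/(6 − 1) = 1/5 ≈ 0.2.
R = 205 + 0.2 × (153 − 205) = 194.6 → 195
G = 51 + 0.2 × (117 − 51) = 64.2 → 64
B = 214 + 0.2 × (15 − 214) = 174.2 → 174

(195, 64, 174)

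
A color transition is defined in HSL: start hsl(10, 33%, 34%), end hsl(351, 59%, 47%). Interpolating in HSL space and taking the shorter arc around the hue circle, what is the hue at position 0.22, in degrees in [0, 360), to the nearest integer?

6

Hue: 351 − 10 = 341°, but |341| > 180 so the shorter arc goes the other way: Δh = 341 − 360 = -19°.
H = 10 + 0.22 × (-19) = 5.82 → 6°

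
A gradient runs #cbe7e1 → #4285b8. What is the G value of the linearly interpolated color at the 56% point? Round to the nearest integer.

G₁ = 231 (from #cbe7e1), G₂ = 133 (from #4285b8).
G = 231 + 0.56 × (133 − 231) = 176.12 → 176

176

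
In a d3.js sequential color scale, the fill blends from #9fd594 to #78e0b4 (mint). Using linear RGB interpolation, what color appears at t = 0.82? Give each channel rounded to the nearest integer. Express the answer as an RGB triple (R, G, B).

(127, 222, 174)

#9fd594 → (159, 213, 148); #78e0b4 → (120, 224, 180).
R = 159 + 0.82 × (120 − 159) = 159 + 0.82 × -39 = 127.02 → 127
G = 213 + 0.82 × (224 − 213) = 213 + 0.82 × 11 = 222.02 → 222
B = 148 + 0.82 × (180 − 148) = 148 + 0.82 × 32 = 174.24 → 174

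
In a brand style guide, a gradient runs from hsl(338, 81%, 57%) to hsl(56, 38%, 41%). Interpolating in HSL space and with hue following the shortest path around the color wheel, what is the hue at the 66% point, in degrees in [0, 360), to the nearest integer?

29

Hue: 56 − 338 = -282°, but |-282| > 180 so the shorter arc goes the other way: Δh = -282 + 360 = 78°.
H = 338 + 0.66 × (78) = 389.48 → 389 → 389 mod 360 = 29°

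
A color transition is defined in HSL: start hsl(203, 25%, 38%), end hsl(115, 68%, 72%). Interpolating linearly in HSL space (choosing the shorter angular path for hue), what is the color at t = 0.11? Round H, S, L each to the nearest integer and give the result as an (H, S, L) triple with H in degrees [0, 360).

(193, 30, 42)

Hue arc: Δh = 115 − 203 = -88° (|Δh| ≤ 180, already the shorter path).
H = 203 + 0.11 × (-88) = 193.32 → 193°
S = 25 + 0.11 × (68 − 25) = 29.73 → 30%
L = 38 + 0.11 × (72 − 38) = 41.74 → 42%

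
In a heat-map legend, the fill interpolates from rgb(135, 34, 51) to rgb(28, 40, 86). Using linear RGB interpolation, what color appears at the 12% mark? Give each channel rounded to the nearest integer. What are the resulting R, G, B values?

(122, 35, 55)

12% corresponds to t = 0.12.
R = 135 + 0.12 × (28 − 135) = 135 + 0.12 × -107 = 122.16 → 122
G = 34 + 0.12 × (40 − 34) = 34 + 0.12 × 6 = 34.72 → 35
B = 51 + 0.12 × (86 − 51) = 51 + 0.12 × 35 = 55.2 → 55
So the blended color is (122, 35, 55), about #7a2337.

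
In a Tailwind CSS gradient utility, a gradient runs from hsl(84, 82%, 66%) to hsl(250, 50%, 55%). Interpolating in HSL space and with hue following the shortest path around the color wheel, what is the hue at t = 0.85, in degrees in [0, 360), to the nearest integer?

225

Hue arc: Δh = 250 − 84 = 166° (|Δh| ≤ 180, already the shorter path).
H = 84 + 0.85 × (166) = 225.1 → 225°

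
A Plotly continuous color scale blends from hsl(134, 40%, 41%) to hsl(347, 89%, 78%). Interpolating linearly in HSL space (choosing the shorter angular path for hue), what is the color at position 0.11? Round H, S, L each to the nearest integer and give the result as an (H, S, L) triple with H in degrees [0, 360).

(118, 45, 45)

Hue: 347 − 134 = 213°, but |213| > 180 so the shorter arc goes the other way: Δh = 213 − 360 = -147°.
H = 134 + 0.11 × (-147) = 117.83 → 118°
S = 40 + 0.11 × (89 − 40) = 45.39 → 45%
L = 41 + 0.11 × (78 − 41) = 45.07 → 45%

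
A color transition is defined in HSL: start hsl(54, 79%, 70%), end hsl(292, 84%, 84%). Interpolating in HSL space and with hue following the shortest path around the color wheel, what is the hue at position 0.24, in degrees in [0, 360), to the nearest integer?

Hue: 292 − 54 = 238°, but |238| > 180 so the shorter arc goes the other way: Δh = 238 − 360 = -122°.
H = 54 + 0.24 × (-122) = 24.72 → 25°

25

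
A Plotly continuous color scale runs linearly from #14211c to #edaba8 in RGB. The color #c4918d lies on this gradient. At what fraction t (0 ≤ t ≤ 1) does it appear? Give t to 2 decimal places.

Invert the lerp on the R channel (largest span, 217): t = (196 − 20) / (237 − 20) = 176/217 = 0.81106.
Check on G: (145 − 33)/(171 − 33) = 0.8116 ✓

0.81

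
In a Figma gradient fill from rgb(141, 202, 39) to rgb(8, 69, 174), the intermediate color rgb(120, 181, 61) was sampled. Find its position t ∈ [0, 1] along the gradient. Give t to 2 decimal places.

Invert the lerp on the B channel (largest span, 135): t = (61 − 39) / (174 − 39) = 22/135 = 0.16296.
Check on R: (120 − 141)/(8 − 141) = 0.1579 ✓

0.16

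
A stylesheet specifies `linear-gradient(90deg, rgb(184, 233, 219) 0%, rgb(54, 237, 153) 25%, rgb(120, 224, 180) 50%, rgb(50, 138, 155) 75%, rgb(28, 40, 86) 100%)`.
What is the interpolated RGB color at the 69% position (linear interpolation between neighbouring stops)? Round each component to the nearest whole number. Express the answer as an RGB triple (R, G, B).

(67, 159, 161)

69% lies between the 50% and 75% stops, so the local fraction is t = (69 − 50)/(75 − 50) = 19/25 ≈ 0.76.
R = 120 + 0.76 × (50 − 120) = 66.8 → 67
G = 224 + 0.76 × (138 − 224) = 158.64 → 159
B = 180 + 0.76 × (155 − 180) = 161 → 161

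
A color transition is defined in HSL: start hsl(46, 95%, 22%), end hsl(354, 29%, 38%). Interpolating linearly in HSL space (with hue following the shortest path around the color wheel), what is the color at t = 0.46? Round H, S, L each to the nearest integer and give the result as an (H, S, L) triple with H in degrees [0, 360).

(22, 65, 29)

Hue: 354 − 46 = 308°, but |308| > 180 so the shorter arc goes the other way: Δh = 308 − 360 = -52°.
H = 46 + 0.46 × (-52) = 22.08 → 22°
S = 95 + 0.46 × (29 − 95) = 64.64 → 65%
L = 22 + 0.46 × (38 − 22) = 29.36 → 29%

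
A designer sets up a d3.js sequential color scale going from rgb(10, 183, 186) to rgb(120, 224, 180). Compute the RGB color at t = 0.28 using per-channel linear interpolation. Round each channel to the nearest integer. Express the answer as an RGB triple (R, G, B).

(41, 194, 184)

R = 10 + 0.28 × (120 − 10) = 10 + 0.28 × 110 = 40.8 → 41
G = 183 + 0.28 × (224 − 183) = 183 + 0.28 × 41 = 194.48 → 194
B = 186 + 0.28 × (180 − 186) = 186 + 0.28 × -6 = 184.32 → 184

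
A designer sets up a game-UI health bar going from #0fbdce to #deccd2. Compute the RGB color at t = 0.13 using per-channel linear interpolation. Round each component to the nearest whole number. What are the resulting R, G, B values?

(42, 191, 207)

#0fbdce → (15, 189, 206); #deccd2 → (222, 204, 210).
R = 15 + 0.13 × (222 − 15) = 15 + 0.13 × 207 = 41.91 → 42
G = 189 + 0.13 × (204 − 189) = 189 + 0.13 × 15 = 190.95 → 191
B = 206 + 0.13 × (210 − 206) = 206 + 0.13 × 4 = 206.52 → 207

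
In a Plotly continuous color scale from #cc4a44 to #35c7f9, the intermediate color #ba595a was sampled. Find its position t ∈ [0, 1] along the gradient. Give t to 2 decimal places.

Invert the lerp on the B channel (largest span, 181): t = (90 − 68) / (249 − 68) = 22/181 = 0.12155.
Check on R: (186 − 204)/(53 − 204) = 0.1192 ✓

0.12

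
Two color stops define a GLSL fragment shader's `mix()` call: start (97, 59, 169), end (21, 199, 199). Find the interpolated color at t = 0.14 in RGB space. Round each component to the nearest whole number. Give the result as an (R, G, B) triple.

R = 97 + 0.14 × (21 − 97) = 97 + 0.14 × -76 = 86.36 → 86
G = 59 + 0.14 × (199 − 59) = 59 + 0.14 × 140 = 78.6 → 79
B = 169 + 0.14 × (199 − 169) = 169 + 0.14 × 30 = 173.2 → 173
So the blended color is (86, 79, 173), about #564fad.

(86, 79, 173)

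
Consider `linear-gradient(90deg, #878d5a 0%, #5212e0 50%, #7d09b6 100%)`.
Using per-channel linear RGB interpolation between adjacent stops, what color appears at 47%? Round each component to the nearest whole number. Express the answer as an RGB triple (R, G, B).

47% lies between the 0% and 50% stops, so the local fraction is t = (47 − 0)/(50 − 0) = 47/50 ≈ 0.94.
#878d5a → (135, 141, 90); #5212e0 → (82, 18, 224).
R = 135 + 0.94 × (82 − 135) = 85.18 → 85
G = 141 + 0.94 × (18 − 141) = 25.38 → 25
B = 90 + 0.94 × (224 − 90) = 215.96 → 216

(85, 25, 216)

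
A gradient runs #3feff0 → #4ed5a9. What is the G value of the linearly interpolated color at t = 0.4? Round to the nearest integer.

G₁ = 239 (from #3feff0), G₂ = 213 (from #4ed5a9).
G = 239 + 0.4 × (213 − 239) = 228.6 → 229

229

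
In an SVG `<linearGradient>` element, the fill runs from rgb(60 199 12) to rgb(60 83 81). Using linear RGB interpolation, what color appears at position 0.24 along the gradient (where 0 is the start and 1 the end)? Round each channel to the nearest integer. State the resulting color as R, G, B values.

(60, 171, 29)

R = 60 + 0.24 × (60 − 60) = 60 + 0.24 × 0 = 60 → 60
G = 199 + 0.24 × (83 − 199) = 199 + 0.24 × -116 = 171.16 → 171
B = 12 + 0.24 × (81 − 12) = 12 + 0.24 × 69 = 28.56 → 29
So the blended color is (60, 171, 29), about #3cab1d.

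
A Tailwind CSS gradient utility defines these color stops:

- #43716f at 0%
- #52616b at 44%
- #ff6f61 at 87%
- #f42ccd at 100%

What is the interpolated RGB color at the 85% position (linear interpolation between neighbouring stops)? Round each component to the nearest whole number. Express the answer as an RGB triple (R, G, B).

(247, 110, 97)

85% lies between the 44% and 87% stops, so the local fraction is t = (85 − 44)/(87 − 44) = 41/43 ≈ 0.9535.
#52616b → (82, 97, 107); #ff6f61 → (255, 111, 97).
R = 82 + 0.9535 × (255 − 82) = 246.956 → 247
G = 97 + 0.9535 × (111 − 97) = 110.349 → 110
B = 107 + 0.9535 × (97 − 107) = 97.465 → 97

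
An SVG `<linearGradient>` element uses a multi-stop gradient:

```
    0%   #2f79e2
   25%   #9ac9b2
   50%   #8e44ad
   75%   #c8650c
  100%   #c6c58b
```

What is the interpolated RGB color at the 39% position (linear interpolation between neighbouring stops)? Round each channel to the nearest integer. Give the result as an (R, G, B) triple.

(147, 127, 175)

39% lies between the 25% and 50% stops, so the local fraction is t = (39 − 25)/(50 − 25) = 14/25 ≈ 0.56.
#9ac9b2 → (154, 201, 178); #8e44ad → (142, 68, 173).
R = 154 + 0.56 × (142 − 154) = 147.28 → 147
G = 201 + 0.56 × (68 − 201) = 126.52 → 127
B = 178 + 0.56 × (173 − 178) = 175.2 → 175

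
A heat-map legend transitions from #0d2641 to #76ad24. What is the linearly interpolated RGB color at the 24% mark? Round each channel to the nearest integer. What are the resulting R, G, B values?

(38, 70, 58)

#0d2641 → (13, 38, 65); #76ad24 → (118, 173, 36).
24% corresponds to t = 0.24.
R = 13 + 0.24 × (118 − 13) = 13 + 0.24 × 105 = 38.2 → 38
G = 38 + 0.24 × (173 − 38) = 38 + 0.24 × 135 = 70.4 → 70
B = 65 + 0.24 × (36 − 65) = 65 + 0.24 × -29 = 58.04 → 58
So the blended color is (38, 70, 58), about #26463a.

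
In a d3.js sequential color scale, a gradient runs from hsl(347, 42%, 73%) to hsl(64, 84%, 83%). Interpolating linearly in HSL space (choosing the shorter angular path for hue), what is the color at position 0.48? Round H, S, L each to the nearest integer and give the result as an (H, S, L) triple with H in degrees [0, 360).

Hue: 64 − 347 = -283°, but |-283| > 180 so the shorter arc goes the other way: Δh = -283 + 360 = 77°.
H = 347 + 0.48 × (77) = 383.96 → 384 → 384 mod 360 = 24°
S = 42 + 0.48 × (84 − 42) = 62.16 → 62%
L = 73 + 0.48 × (83 − 73) = 77.8 → 78%

(24, 62, 78)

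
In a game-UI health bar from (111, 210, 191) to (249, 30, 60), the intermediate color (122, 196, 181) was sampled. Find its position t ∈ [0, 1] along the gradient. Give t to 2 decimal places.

Invert the lerp on the G channel (largest span, 180): t = (196 − 210) / (30 − 210) = -14/-180 = 0.077778.
Check on R: (122 − 111)/(249 − 111) = 0.07971 ✓

0.08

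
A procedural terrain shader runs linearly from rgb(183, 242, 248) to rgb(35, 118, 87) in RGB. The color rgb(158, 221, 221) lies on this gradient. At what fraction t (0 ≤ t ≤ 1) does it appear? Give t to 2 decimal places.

Invert the lerp on the B channel (largest span, 161): t = (221 − 248) / (87 − 248) = -27/-161 = 0.1677.
Check on R: (158 − 183)/(35 − 183) = 0.1689 ✓

0.17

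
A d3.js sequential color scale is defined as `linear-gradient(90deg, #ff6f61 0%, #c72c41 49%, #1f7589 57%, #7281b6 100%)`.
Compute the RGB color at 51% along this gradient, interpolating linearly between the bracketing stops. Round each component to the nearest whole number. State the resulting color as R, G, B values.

(157, 62, 83)

51% lies between the 49% and 57% stops, so the local fraction is t = (51 − 49)/(57 − 49) = 2/8 ≈ 0.25.
#c72c41 → (199, 44, 65); #1f7589 → (31, 117, 137).
R = 199 + 0.25 × (31 − 199) = 157 → 157
G = 44 + 0.25 × (117 − 44) = 62.25 → 62
B = 65 + 0.25 × (137 − 65) = 83 → 83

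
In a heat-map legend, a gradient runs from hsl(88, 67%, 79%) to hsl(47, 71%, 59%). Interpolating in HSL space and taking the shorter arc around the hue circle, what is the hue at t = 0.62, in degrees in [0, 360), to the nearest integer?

Hue arc: Δh = 47 − 88 = -41° (|Δh| ≤ 180, already the shorter path).
H = 88 + 0.62 × (-41) = 62.58 → 63°

63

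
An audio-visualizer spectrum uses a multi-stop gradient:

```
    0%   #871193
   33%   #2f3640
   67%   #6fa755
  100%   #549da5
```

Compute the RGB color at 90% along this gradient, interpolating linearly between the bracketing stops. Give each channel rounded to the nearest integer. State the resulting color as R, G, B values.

90% lies between the 67% and 100% stops, so the local fraction is t = (90 − 67)/(100 − 67) = 23/33 ≈ 0.697.
#6fa755 → (111, 167, 85); #549da5 → (84, 157, 165).
R = 111 + 0.697 × (84 − 111) = 92.181 → 92
G = 167 + 0.697 × (157 − 167) = 160.03 → 160
B = 85 + 0.697 × (165 − 85) = 140.76 → 141

(92, 160, 141)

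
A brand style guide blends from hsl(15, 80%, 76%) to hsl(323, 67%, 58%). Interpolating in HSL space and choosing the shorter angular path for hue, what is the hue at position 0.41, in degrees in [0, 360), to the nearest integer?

354

Hue: 323 − 15 = 308°, but |308| > 180 so the shorter arc goes the other way: Δh = 308 − 360 = -52°.
H = 15 + 0.41 × (-52) = -6.32 → -6 → -6 mod 360 = 354°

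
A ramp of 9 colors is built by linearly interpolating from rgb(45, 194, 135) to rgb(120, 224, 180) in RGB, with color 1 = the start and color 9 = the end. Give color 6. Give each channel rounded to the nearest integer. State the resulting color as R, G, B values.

With 9 swatches and endpoints inclusive, swatch 6 sits at t = (6 − 1)/(9 − 1) = 5/8 ≈ 0.625.
R = 45 + 0.625 × (120 − 45) = 91.875 → 92
G = 194 + 0.625 × (224 − 194) = 212.75 → 213
B = 135 + 0.625 × (180 − 135) = 163.125 → 163

(92, 213, 163)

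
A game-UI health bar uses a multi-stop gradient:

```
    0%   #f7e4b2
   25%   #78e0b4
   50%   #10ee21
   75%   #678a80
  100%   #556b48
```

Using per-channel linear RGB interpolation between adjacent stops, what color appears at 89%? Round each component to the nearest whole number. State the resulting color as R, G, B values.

(93, 121, 97)

89% lies between the 75% and 100% stops, so the local fraction is t = (89 − 75)/(100 − 75) = 14/25 ≈ 0.56.
#678a80 → (103, 138, 128); #556b48 → (85, 107, 72).
R = 103 + 0.56 × (85 − 103) = 92.92 → 93
G = 138 + 0.56 × (107 − 138) = 120.64 → 121
B = 128 + 0.56 × (72 − 128) = 96.64 → 97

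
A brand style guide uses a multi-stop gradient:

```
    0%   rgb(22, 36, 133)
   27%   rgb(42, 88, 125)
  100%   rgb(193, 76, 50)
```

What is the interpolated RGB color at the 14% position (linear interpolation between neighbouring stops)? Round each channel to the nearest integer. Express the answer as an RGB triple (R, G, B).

(32, 63, 129)

14% lies between the 0% and 27% stops, so the local fraction is t = (14 − 0)/(27 − 0) = 14/27 ≈ 0.5185.
R = 22 + 0.5185 × (42 − 22) = 32.37 → 32
G = 36 + 0.5185 × (88 − 36) = 62.962 → 63
B = 133 + 0.5185 × (125 − 133) = 128.852 → 129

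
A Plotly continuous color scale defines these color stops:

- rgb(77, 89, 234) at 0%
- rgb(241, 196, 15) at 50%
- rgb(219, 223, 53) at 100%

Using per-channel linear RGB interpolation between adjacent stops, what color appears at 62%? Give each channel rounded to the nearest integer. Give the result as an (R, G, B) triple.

62% lies between the 50% and 100% stops, so the local fraction is t = (62 − 50)/(100 − 50) = 12/50 ≈ 0.24.
R = 241 + 0.24 × (219 − 241) = 235.72 → 236
G = 196 + 0.24 × (223 − 196) = 202.48 → 202
B = 15 + 0.24 × (53 − 15) = 24.12 → 24

(236, 202, 24)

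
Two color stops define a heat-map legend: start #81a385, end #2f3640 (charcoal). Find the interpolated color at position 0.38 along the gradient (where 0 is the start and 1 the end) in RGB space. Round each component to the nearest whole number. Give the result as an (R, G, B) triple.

(98, 122, 107)

#81a385 → (129, 163, 133); #2f3640 → (47, 54, 64).
R = 129 + 0.38 × (47 − 129) = 129 + 0.38 × -82 = 97.84 → 98
G = 163 + 0.38 × (54 − 163) = 163 + 0.38 × -109 = 121.58 → 122
B = 133 + 0.38 × (64 − 133) = 133 + 0.38 × -69 = 106.78 → 107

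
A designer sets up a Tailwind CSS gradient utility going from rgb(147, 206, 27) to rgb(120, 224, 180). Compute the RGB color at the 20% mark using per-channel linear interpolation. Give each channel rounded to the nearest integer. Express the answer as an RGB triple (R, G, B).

(142, 210, 58)

20% corresponds to t = 0.2.
R = 147 + 0.2 × (120 − 147) = 147 + 0.2 × -27 = 141.6 → 142
G = 206 + 0.2 × (224 − 206) = 206 + 0.2 × 18 = 209.6 → 210
B = 27 + 0.2 × (180 − 27) = 27 + 0.2 × 153 = 57.6 → 58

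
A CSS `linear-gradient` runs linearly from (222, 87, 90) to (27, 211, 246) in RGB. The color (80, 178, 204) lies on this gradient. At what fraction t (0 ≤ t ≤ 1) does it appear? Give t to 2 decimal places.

Invert the lerp on the R channel (largest span, 195): t = (80 − 222) / (27 − 222) = -142/-195 = 0.72821.
Check on G: (178 − 87)/(211 − 87) = 0.7339 ✓

0.73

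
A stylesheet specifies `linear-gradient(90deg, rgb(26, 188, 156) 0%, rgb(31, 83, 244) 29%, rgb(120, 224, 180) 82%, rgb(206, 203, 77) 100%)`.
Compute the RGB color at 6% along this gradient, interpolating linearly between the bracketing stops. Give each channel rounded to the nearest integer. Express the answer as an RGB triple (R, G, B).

(27, 166, 174)

6% lies between the 0% and 29% stops, so the local fraction is t = (6 − 0)/(29 − 0) = 6/29 ≈ 0.2069.
R = 26 + 0.2069 × (31 − 26) = 27.035 → 27
G = 188 + 0.2069 × (83 − 188) = 166.275 → 166
B = 156 + 0.2069 × (244 − 156) = 174.207 → 174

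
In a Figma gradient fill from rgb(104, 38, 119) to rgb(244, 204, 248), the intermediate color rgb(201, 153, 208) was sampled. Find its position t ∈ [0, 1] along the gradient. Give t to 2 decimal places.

0.69

Invert the lerp on the G channel (largest span, 166): t = (153 − 38) / (204 − 38) = 115/166 = 0.69277.
Check on R: (201 − 104)/(244 − 104) = 0.6929 ✓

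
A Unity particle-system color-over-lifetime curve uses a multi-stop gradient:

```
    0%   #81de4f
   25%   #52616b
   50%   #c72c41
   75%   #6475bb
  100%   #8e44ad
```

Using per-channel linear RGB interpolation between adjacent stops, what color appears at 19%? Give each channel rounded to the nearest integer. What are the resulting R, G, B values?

19% lies between the 0% and 25% stops, so the local fraction is t = (19 − 0)/(25 − 0) = 19/25 ≈ 0.76.
#81de4f → (129, 222, 79); #52616b → (82, 97, 107).
R = 129 + 0.76 × (82 − 129) = 93.28 → 93
G = 222 + 0.76 × (97 − 222) = 127 → 127
B = 79 + 0.76 × (107 − 79) = 100.28 → 100

(93, 127, 100)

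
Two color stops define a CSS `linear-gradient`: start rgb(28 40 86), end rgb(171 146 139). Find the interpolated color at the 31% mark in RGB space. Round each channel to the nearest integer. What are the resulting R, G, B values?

(72, 73, 102)

31% corresponds to t = 0.31.
R = 28 + 0.31 × (171 − 28) = 28 + 0.31 × 143 = 72.33 → 72
G = 40 + 0.31 × (146 − 40) = 40 + 0.31 × 106 = 72.86 → 73
B = 86 + 0.31 × (139 − 86) = 86 + 0.31 × 53 = 102.43 → 102
So the blended color is (72, 73, 102), about #484966.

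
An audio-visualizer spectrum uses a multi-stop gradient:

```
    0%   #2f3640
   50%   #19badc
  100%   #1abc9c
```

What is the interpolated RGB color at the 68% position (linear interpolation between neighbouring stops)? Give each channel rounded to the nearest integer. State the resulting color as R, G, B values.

68% lies between the 50% and 100% stops, so the local fraction is t = (68 − 50)/(100 − 50) = 18/50 ≈ 0.36.
#19badc → (25, 186, 220); #1abc9c → (26, 188, 156).
R = 25 + 0.36 × (26 − 25) = 25.36 → 25
G = 186 + 0.36 × (188 − 186) = 186.72 → 187
B = 220 + 0.36 × (156 − 220) = 196.96 → 197

(25, 187, 197)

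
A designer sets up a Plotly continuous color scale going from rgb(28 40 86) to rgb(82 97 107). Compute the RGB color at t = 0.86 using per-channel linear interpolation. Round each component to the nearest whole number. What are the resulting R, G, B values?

R = 28 + 0.86 × (82 − 28) = 28 + 0.86 × 54 = 74.44 → 74
G = 40 + 0.86 × (97 − 40) = 40 + 0.86 × 57 = 89.02 → 89
B = 86 + 0.86 × (107 − 86) = 86 + 0.86 × 21 = 104.06 → 104

(74, 89, 104)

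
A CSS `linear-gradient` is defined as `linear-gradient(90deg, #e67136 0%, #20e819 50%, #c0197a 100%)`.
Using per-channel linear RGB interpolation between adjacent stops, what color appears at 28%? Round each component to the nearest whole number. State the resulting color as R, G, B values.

(119, 180, 38)

28% lies between the 0% and 50% stops, so the local fraction is t = (28 − 0)/(50 − 0) = 28/50 ≈ 0.56.
#e67136 → (230, 113, 54); #20e819 → (32, 232, 25).
R = 230 + 0.56 × (32 − 230) = 119.12 → 119
G = 113 + 0.56 × (232 − 113) = 179.64 → 180
B = 54 + 0.56 × (25 − 54) = 37.76 → 38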